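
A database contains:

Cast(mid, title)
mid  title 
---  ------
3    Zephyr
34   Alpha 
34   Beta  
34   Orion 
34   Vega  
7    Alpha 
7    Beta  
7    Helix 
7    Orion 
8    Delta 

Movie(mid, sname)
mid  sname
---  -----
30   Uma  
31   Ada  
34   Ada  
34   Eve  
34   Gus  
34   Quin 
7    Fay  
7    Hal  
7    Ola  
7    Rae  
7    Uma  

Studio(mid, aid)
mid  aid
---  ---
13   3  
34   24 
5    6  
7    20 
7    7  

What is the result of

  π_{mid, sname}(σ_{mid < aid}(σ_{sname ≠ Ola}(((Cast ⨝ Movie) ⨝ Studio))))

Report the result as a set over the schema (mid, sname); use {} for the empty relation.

{(7, Fay), (7, Hal), (7, Rae), (7, Uma)}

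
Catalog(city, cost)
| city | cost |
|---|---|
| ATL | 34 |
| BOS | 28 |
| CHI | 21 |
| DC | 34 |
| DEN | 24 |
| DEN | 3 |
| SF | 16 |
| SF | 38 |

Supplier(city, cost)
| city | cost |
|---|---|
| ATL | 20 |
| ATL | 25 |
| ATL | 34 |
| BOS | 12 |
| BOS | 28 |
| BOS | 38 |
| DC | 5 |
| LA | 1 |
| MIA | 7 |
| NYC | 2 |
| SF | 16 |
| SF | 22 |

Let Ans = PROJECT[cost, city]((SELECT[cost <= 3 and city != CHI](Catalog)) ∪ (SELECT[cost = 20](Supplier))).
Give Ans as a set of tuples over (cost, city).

{(20, ATL), (3, DEN)}

Apply σ_{cost <= 3 and city != CHI}; surviving tuples: {(DEN, 3)}
Apply σ_{cost = 20}; surviving tuples: {(ATL, 20)}
Union: {(DEN, 3)} with {(ATL, 20)} → {(ATL, 20), (DEN, 3)}
Keep only column(s) cost, city: {(20, ATL), (3, DEN)}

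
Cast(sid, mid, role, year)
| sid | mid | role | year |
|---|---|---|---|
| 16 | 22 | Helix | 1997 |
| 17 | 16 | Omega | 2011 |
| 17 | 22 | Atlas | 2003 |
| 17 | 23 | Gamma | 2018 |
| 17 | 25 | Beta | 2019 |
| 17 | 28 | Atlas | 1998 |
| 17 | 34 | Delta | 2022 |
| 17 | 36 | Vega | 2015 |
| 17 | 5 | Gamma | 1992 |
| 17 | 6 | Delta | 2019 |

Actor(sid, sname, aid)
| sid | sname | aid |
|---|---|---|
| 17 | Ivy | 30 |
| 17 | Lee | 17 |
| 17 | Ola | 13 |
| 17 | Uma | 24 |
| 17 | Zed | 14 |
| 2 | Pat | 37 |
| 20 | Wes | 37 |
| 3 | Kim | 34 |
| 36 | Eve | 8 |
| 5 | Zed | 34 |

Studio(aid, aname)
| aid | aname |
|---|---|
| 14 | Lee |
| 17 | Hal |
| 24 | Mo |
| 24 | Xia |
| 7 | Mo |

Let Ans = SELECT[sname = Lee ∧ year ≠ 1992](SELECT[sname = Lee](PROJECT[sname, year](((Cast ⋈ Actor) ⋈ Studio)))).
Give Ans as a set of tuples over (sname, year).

{(Lee, 1998), (Lee, 2003), (Lee, 2011), (Lee, 2015), (Lee, 2018), (Lee, 2019), (Lee, 2022)}

Joining Cast and Actor on sid yields {(17, 16, Omega, 2011, Ivy, 30), (17, 16, Omega, 2011, Lee, 17), (17, 16, Omega, 2011, Ola, 13), (17, 16, Omega, 2011, Uma, 24), (17, 16, Omega, 2011, Zed, 14), (17, 22, Atlas, 2003, Ivy, 30), (17, 22, Atlas, 2003, Lee, 17), (17, 22, Atlas, 2003, Ola, 13), (17, 22, Atlas, 2003, Uma, 24), (17, 22, Atlas, 2003, Zed, 14), (17, 23, Gamma, 2018, Ivy, 30), (17, 23, Gamma, 2018, Lee, 17), (17, 23, Gamma, 2018, Ola, 13), (17, 23, Gamma, 2018, Uma, 24), (17, 23, Gamma, 2018, Zed, 14), (17, 25, Beta, 2019, Ivy, 30), (17, 25, Beta, 2019, Lee, 17), (17, 25, Beta, 2019, Ola, 13), (17, 25, Beta, 2019, Uma, 24), (17, 25, Beta, 2019, Zed, 14), (17, 28, Atlas, 1998, Ivy, 30), (17, 28, Atlas, 1998, Lee, 17), (17, 28, Atlas, 1998, Ola, 13), (17, 28, Atlas, 1998, Uma, 24), (17, 28, Atlas, 1998, Zed, 14), (17, 34, Delta, 2022, Ivy, 30), (17, 34, Delta, 2022, Lee, 17), (17, 34, Delta, 2022, Ola, 13), (17, 34, Delta, 2022, Uma, 24), (17, 34, Delta, 2022, Zed, 14), (17, 36, Vega, 2015, Ivy, 30), (17, 36, Vega, 2015, Lee, 17), (17, 36, Vega, 2015, Ola, 13), (17, 36, Vega, 2015, Uma, 24), (17, 36, Vega, 2015, Zed, 14), (17, 5, Gamma, 1992, Ivy, 30), (17, 5, Gamma, 1992, Lee, 17), (17, 5, Gamma, 1992, Ola, 13), (17, 5, Gamma, 1992, Uma, 24), (17, 5, Gamma, 1992, Zed, 14), (17, 6, Delta, 2019, Ivy, 30), (17, 6, Delta, 2019, Lee, 17), (17, 6, Delta, 2019, Ola, 13), (17, 6, Delta, 2019, Uma, 24), (17, 6, Delta, 2019, Zed, 14)}.
Joining (Cast ⋈ Actor) and Studio on aid yields {(17, 16, Omega, 2011, Lee, 17, Hal), (17, 16, Omega, 2011, Uma, 24, Mo), (17, 16, Omega, 2011, Uma, 24, Xia), (17, 16, Omega, 2011, Zed, 14, Lee), (17, 22, Atlas, 2003, Lee, 17, Hal), (17, 22, Atlas, 2003, Uma, 24, Mo), (17, 22, Atlas, 2003, Uma, 24, Xia), (17, 22, Atlas, 2003, Zed, 14, Lee), (17, 23, Gamma, 2018, Lee, 17, Hal), (17, 23, Gamma, 2018, Uma, 24, Mo), (17, 23, Gamma, 2018, Uma, 24, Xia), (17, 23, Gamma, 2018, Zed, 14, Lee), (17, 25, Beta, 2019, Lee, 17, Hal), (17, 25, Beta, 2019, Uma, 24, Mo), (17, 25, Beta, 2019, Uma, 24, Xia), (17, 25, Beta, 2019, Zed, 14, Lee), (17, 28, Atlas, 1998, Lee, 17, Hal), (17, 28, Atlas, 1998, Uma, 24, Mo), (17, 28, Atlas, 1998, Uma, 24, Xia), (17, 28, Atlas, 1998, Zed, 14, Lee), (17, 34, Delta, 2022, Lee, 17, Hal), (17, 34, Delta, 2022, Uma, 24, Mo), (17, 34, Delta, 2022, Uma, 24, Xia), (17, 34, Delta, 2022, Zed, 14, Lee), (17, 36, Vega, 2015, Lee, 17, Hal), (17, 36, Vega, 2015, Uma, 24, Mo), (17, 36, Vega, 2015, Uma, 24, Xia), (17, 36, Vega, 2015, Zed, 14, Lee), (17, 5, Gamma, 1992, Lee, 17, Hal), (17, 5, Gamma, 1992, Uma, 24, Mo), (17, 5, Gamma, 1992, Uma, 24, Xia), (17, 5, Gamma, 1992, Zed, 14, Lee), (17, 6, Delta, 2019, Lee, 17, Hal), (17, 6, Delta, 2019, Uma, 24, Mo), (17, 6, Delta, 2019, Uma, 24, Xia), (17, 6, Delta, 2019, Zed, 14, Lee)}.
π_{sname, year} gives {(Lee, 1992), (Lee, 1998), (Lee, 2003), (Lee, 2011), (Lee, 2015), (Lee, 2018), (Lee, 2019), (Lee, 2022), (Uma, 1992), (Uma, 1998), (Uma, 2003), (Uma, 2011), (Uma, 2015), (Uma, 2018), (Uma, 2019), (Uma, 2022), (Zed, 1992), (Zed, 1998), (Zed, 2003), (Zed, 2011), (Zed, 2015), (Zed, 2018), (Zed, 2019), (Zed, 2022)} (12 duplicate(s) eliminated).
Selection sname = Lee: {(Lee, 1992), (Lee, 1998), (Lee, 2003), (Lee, 2011), (Lee, 2015), (Lee, 2018), (Lee, 2019), (Lee, 2022)}
Selection sname = Lee ∧ year ≠ 1992: {(Lee, 1998), (Lee, 2003), (Lee, 2011), (Lee, 2015), (Lee, 2018), (Lee, 2019), (Lee, 2022)}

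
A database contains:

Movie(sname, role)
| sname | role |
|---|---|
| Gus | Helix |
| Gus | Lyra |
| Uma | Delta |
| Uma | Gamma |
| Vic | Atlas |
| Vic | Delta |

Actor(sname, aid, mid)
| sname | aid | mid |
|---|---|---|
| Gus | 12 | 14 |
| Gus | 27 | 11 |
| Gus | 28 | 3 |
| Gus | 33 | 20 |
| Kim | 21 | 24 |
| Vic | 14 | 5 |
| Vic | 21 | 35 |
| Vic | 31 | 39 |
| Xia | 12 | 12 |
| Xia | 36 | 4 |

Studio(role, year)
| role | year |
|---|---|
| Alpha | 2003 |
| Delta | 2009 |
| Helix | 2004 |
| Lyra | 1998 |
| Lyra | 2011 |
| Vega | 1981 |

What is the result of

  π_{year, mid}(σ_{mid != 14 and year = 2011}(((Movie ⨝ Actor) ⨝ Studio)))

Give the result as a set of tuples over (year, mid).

Joining Movie and Actor on sname yields {(Gus, Helix, 12, 14), (Gus, Helix, 27, 11), (Gus, Helix, 28, 3), (Gus, Helix, 33, 20), (Gus, Lyra, 12, 14), (Gus, Lyra, 27, 11), (Gus, Lyra, 28, 3), (Gus, Lyra, 33, 20), (Vic, Atlas, 14, 5), (Vic, Atlas, 21, 35), (Vic, Atlas, 31, 39), (Vic, Delta, 14, 5), (Vic, Delta, 21, 35), (Vic, Delta, 31, 39)}.
Joining (Movie ⨝ Actor) and Studio on role yields {(Gus, Helix, 12, 14, 2004), (Gus, Helix, 27, 11, 2004), (Gus, Helix, 28, 3, 2004), (Gus, Helix, 33, 20, 2004), (Gus, Lyra, 12, 14, 1998), (Gus, Lyra, 12, 14, 2011), (Gus, Lyra, 27, 11, 1998), (Gus, Lyra, 27, 11, 2011), (Gus, Lyra, 28, 3, 1998), (Gus, Lyra, 28, 3, 2011), (Gus, Lyra, 33, 20, 1998), (Gus, Lyra, 33, 20, 2011), (Vic, Delta, 14, 5, 2009), (Vic, Delta, 21, 35, 2009), (Vic, Delta, 31, 39, 2009)}.
Selection mid != 14 and year = 2011: {(Gus, Lyra, 27, 11, 2011), (Gus, Lyra, 28, 3, 2011), (Gus, Lyra, 33, 20, 2011)}
Keep only column(s) year, mid: {(2011, 11), (2011, 20), (2011, 3)}

{(2011, 11), (2011, 20), (2011, 3)}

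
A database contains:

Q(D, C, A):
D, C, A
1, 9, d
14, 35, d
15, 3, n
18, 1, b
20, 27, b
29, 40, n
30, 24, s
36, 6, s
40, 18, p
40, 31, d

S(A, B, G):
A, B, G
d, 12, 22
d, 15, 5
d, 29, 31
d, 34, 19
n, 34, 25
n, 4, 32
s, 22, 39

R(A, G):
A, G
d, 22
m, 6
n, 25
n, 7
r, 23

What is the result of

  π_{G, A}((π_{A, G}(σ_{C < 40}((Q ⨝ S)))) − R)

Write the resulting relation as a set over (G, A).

Natural join on A: {(1, 9, d, 12, 22), (1, 9, d, 15, 5), (1, 9, d, 29, 31), (1, 9, d, 34, 19), (14, 35, d, 12, 22), (14, 35, d, 15, 5), (14, 35, d, 29, 31), (14, 35, d, 34, 19), (15, 3, n, 34, 25), (15, 3, n, 4, 32), (29, 40, n, 34, 25), (29, 40, n, 4, 32), (30, 24, s, 22, 39), (36, 6, s, 22, 39), (40, 31, d, 12, 22), (40, 31, d, 15, 5), (40, 31, d, 29, 31), (40, 31, d, 34, 19)}
Selection C < 40: {(1, 9, d, 12, 22), (1, 9, d, 15, 5), (1, 9, d, 29, 31), (1, 9, d, 34, 19), (14, 35, d, 12, 22), (14, 35, d, 15, 5), (14, 35, d, 29, 31), (14, 35, d, 34, 19), (15, 3, n, 34, 25), (15, 3, n, 4, 32), (30, 24, s, 22, 39), (36, 6, s, 22, 39), (40, 31, d, 12, 22), (40, 31, d, 15, 5), (40, 31, d, 29, 31), (40, 31, d, 34, 19)}
Projecting to A, G (9 duplicate(s) eliminated): {(d, 19), (d, 22), (d, 31), (d, 5), (n, 25), (n, 32), (s, 39)}
Set difference of the two operands is {(d, 19), (d, 31), (d, 5), (n, 32), (s, 39)}.
Projecting to G, A: {(19, d), (31, d), (32, n), (39, s), (5, d)}

{(19, d), (31, d), (32, n), (39, s), (5, d)}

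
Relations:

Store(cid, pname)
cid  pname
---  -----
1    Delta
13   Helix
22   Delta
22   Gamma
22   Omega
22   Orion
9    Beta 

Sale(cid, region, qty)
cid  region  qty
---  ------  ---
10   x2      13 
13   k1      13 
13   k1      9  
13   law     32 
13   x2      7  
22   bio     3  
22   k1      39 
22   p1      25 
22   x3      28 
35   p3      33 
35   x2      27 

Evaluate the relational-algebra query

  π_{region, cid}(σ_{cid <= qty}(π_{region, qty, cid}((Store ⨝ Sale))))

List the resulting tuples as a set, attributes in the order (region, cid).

Joining Store and Sale on cid yields {(13, Helix, k1, 13), (13, Helix, k1, 9), (13, Helix, law, 32), (13, Helix, x2, 7), (22, Delta, bio, 3), (22, Delta, k1, 39), (22, Delta, p1, 25), (22, Delta, x3, 28), (22, Gamma, bio, 3), (22, Gamma, k1, 39), (22, Gamma, p1, 25), (22, Gamma, x3, 28), (22, Omega, bio, 3), (22, Omega, k1, 39), (22, Omega, p1, 25), (22, Omega, x3, 28), (22, Orion, bio, 3), (22, Orion, k1, 39), (22, Orion, p1, 25), (22, Orion, x3, 28)}.
π[region, qty, cid]: project onto (region, qty, cid) (12 duplicate(s) eliminated) → {(bio, 3, 22), (k1, 13, 13), (k1, 39, 22), (k1, 9, 13), (law, 32, 13), (p1, 25, 22), (x2, 7, 13), (x3, 28, 22)}
σ[cid <= qty]: keep tuples satisfying cid <= qty → {(k1, 13, 13), (k1, 39, 22), (law, 32, 13), (p1, 25, 22), (x3, 28, 22)}
π[region, cid]: project onto (region, cid) → {(k1, 13), (k1, 22), (law, 13), (p1, 22), (x3, 22)}

{(k1, 13), (k1, 22), (law, 13), (p1, 22), (x3, 22)}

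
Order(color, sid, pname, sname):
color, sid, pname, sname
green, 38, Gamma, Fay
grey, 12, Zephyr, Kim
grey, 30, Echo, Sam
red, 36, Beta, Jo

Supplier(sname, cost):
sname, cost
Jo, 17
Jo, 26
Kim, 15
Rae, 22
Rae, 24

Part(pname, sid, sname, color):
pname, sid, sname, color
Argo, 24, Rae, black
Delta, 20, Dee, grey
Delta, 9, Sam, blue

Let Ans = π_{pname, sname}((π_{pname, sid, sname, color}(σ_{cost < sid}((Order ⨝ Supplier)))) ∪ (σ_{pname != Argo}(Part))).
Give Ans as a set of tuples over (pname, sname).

Joining Order and Supplier on sname yields {(grey, 12, Zephyr, Kim, 15), (red, 36, Beta, Jo, 17), (red, 36, Beta, Jo, 26)}.
Selection cost < sid: {(red, 36, Beta, Jo, 17), (red, 36, Beta, Jo, 26)}
π_{pname, sid, sname, color} gives {(Beta, 36, Jo, red)} (1 duplicate(s) eliminated).
Selection pname != Argo: {(Delta, 20, Dee, grey), (Delta, 9, Sam, blue)}
Taking the union: {(Beta, 36, Jo, red), (Delta, 20, Dee, grey), (Delta, 9, Sam, blue)}
π_{pname, sname} gives {(Beta, Jo), (Delta, Dee), (Delta, Sam)}.

{(Beta, Jo), (Delta, Dee), (Delta, Sam)}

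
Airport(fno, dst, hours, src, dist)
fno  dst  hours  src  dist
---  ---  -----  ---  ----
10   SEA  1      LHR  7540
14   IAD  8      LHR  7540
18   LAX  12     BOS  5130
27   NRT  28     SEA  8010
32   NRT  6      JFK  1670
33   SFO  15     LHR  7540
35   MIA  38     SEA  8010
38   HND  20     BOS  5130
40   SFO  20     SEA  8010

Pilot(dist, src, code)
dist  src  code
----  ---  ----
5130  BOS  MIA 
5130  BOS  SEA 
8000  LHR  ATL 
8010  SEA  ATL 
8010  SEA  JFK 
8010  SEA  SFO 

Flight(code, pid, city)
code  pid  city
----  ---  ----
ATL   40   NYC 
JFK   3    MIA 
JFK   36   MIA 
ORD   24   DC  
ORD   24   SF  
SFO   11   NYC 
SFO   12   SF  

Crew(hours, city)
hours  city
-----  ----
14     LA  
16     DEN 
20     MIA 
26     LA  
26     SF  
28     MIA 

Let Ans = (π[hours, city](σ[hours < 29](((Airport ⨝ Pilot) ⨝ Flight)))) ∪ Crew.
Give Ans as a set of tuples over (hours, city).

{(14, LA), (16, DEN), (20, MIA), (20, NYC), (20, SF), (26, LA), (26, SF), (28, MIA), (28, NYC), (28, SF)}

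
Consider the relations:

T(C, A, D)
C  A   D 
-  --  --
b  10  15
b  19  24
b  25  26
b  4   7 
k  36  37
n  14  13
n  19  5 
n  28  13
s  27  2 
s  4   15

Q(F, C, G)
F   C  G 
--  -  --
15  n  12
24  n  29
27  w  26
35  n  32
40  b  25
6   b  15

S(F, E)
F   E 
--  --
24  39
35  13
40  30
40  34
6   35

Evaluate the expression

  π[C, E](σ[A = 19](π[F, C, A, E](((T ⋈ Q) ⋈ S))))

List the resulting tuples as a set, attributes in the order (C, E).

{(b, 30), (b, 34), (b, 35), (n, 13), (n, 39)}

T ⋈ Q (natural join on C): {(b, 10, 15, 40, 25), (b, 10, 15, 6, 15), (b, 19, 24, 40, 25), (b, 19, 24, 6, 15), (b, 25, 26, 40, 25), (b, 25, 26, 6, 15), (b, 4, 7, 40, 25), (b, 4, 7, 6, 15), (n, 14, 13, 15, 12), (n, 14, 13, 24, 29), (n, 14, 13, 35, 32), (n, 19, 5, 15, 12), (n, 19, 5, 24, 29), (n, 19, 5, 35, 32), (n, 28, 13, 15, 12), (n, 28, 13, 24, 29), (n, 28, 13, 35, 32)}
(T ⋈ Q) ⋈ S (natural join on F): {(b, 10, 15, 40, 25, 30), (b, 10, 15, 40, 25, 34), (b, 10, 15, 6, 15, 35), (b, 19, 24, 40, 25, 30), (b, 19, 24, 40, 25, 34), (b, 19, 24, 6, 15, 35), (b, 25, 26, 40, 25, 30), (b, 25, 26, 40, 25, 34), (b, 25, 26, 6, 15, 35), (b, 4, 7, 40, 25, 30), (b, 4, 7, 40, 25, 34), (b, 4, 7, 6, 15, 35), (n, 14, 13, 24, 29, 39), (n, 14, 13, 35, 32, 13), (n, 19, 5, 24, 29, 39), (n, 19, 5, 35, 32, 13), (n, 28, 13, 24, 29, 39), (n, 28, 13, 35, 32, 13)}
Projecting to F, C, A, E: {(24, n, 14, 39), (24, n, 19, 39), (24, n, 28, 39), (35, n, 14, 13), (35, n, 19, 13), (35, n, 28, 13), (40, b, 10, 30), (40, b, 10, 34), (40, b, 19, 30), (40, b, 19, 34), (40, b, 25, 30), (40, b, 25, 34), (40, b, 4, 30), (40, b, 4, 34), (6, b, 10, 35), (6, b, 19, 35), (6, b, 25, 35), (6, b, 4, 35)}
Filtering on A = 19 leaves {(24, n, 19, 39), (35, n, 19, 13), (40, b, 19, 30), (40, b, 19, 34), (6, b, 19, 35)}.
Projecting to C, E: {(b, 30), (b, 34), (b, 35), (n, 13), (n, 39)}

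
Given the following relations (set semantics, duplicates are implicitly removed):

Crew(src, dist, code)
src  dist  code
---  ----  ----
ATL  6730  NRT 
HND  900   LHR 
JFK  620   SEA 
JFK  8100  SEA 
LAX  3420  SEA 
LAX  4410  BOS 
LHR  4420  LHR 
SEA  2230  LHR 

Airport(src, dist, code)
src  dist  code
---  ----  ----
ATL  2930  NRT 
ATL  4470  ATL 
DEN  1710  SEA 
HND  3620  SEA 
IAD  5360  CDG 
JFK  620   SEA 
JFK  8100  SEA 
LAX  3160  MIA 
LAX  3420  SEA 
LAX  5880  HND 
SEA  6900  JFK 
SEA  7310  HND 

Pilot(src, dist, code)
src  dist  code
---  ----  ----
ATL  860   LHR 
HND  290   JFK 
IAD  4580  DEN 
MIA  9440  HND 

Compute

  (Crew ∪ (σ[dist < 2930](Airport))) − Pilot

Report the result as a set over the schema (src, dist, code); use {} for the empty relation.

Apply σ_{dist < 2930}; surviving tuples: {(DEN, 1710, SEA), (JFK, 620, SEA)}
Union: {(ATL, 6730, NRT), (HND, 900, LHR), (JFK, 620, SEA), (JFK, 8100, SEA), (LAX, 3420, SEA), (LAX, 4410, BOS), (LHR, 4420, LHR), (SEA, 2230, LHR)} with {(DEN, 1710, SEA), (JFK, 620, SEA)} → {(ATL, 6730, NRT), (DEN, 1710, SEA), (HND, 900, LHR), (JFK, 620, SEA), (JFK, 8100, SEA), (LAX, 3420, SEA), (LAX, 4410, BOS), (LHR, 4420, LHR), (SEA, 2230, LHR)}
Difference: {(ATL, 6730, NRT), (DEN, 1710, SEA), (HND, 900, LHR), (JFK, 620, SEA), (JFK, 8100, SEA), (LAX, 3420, SEA), (LAX, 4410, BOS), (LHR, 4420, LHR), (SEA, 2230, LHR)} with {(ATL, 860, LHR), (HND, 290, JFK), (IAD, 4580, DEN), (MIA, 9440, HND)} → {(ATL, 6730, NRT), (DEN, 1710, SEA), (HND, 900, LHR), (JFK, 620, SEA), (JFK, 8100, SEA), (LAX, 3420, SEA), (LAX, 4410, BOS), (LHR, 4420, LHR), (SEA, 2230, LHR)}

{(ATL, 6730, NRT), (DEN, 1710, SEA), (HND, 900, LHR), (JFK, 620, SEA), (JFK, 8100, SEA), (LAX, 3420, SEA), (LAX, 4410, BOS), (LHR, 4420, LHR), (SEA, 2230, LHR)}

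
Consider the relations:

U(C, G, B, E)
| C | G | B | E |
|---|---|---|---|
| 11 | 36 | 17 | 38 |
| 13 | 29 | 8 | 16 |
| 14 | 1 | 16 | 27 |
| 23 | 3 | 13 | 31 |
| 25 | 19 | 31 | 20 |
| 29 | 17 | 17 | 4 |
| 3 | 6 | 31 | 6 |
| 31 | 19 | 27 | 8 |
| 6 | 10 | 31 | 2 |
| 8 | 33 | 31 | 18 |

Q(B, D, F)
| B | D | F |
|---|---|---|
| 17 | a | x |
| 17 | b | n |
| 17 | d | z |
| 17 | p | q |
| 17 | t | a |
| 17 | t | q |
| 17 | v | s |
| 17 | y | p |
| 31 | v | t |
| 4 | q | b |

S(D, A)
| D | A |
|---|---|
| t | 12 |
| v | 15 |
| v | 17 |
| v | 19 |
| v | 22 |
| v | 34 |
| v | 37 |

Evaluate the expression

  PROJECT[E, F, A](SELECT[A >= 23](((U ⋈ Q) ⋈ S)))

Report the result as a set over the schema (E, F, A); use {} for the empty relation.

{(18, t, 34), (18, t, 37), (2, t, 34), (2, t, 37), (20, t, 34), (20, t, 37), (38, s, 34), (38, s, 37), (4, s, 34), (4, s, 37), (6, t, 34), (6, t, 37)}

Natural join on B: {(11, 36, 17, 38, a, x), (11, 36, 17, 38, b, n), (11, 36, 17, 38, d, z), (11, 36, 17, 38, p, q), (11, 36, 17, 38, t, a), (11, 36, 17, 38, t, q), (11, 36, 17, 38, v, s), (11, 36, 17, 38, y, p), (25, 19, 31, 20, v, t), (29, 17, 17, 4, a, x), (29, 17, 17, 4, b, n), (29, 17, 17, 4, d, z), (29, 17, 17, 4, p, q), (29, 17, 17, 4, t, a), (29, 17, 17, 4, t, q), (29, 17, 17, 4, v, s), (29, 17, 17, 4, y, p), (3, 6, 31, 6, v, t), (6, 10, 31, 2, v, t), (8, 33, 31, 18, v, t)}
Natural join on D: {(11, 36, 17, 38, t, a, 12), (11, 36, 17, 38, t, q, 12), (11, 36, 17, 38, v, s, 15), (11, 36, 17, 38, v, s, 17), (11, 36, 17, 38, v, s, 19), (11, 36, 17, 38, v, s, 22), (11, 36, 17, 38, v, s, 34), (11, 36, 17, 38, v, s, 37), (25, 19, 31, 20, v, t, 15), (25, 19, 31, 20, v, t, 17), (25, 19, 31, 20, v, t, 19), (25, 19, 31, 20, v, t, 22), (25, 19, 31, 20, v, t, 34), (25, 19, 31, 20, v, t, 37), (29, 17, 17, 4, t, a, 12), (29, 17, 17, 4, t, q, 12), (29, 17, 17, 4, v, s, 15), (29, 17, 17, 4, v, s, 17), (29, 17, 17, 4, v, s, 19), (29, 17, 17, 4, v, s, 22), (29, 17, 17, 4, v, s, 34), (29, 17, 17, 4, v, s, 37), (3, 6, 31, 6, v, t, 15), (3, 6, 31, 6, v, t, 17), (3, 6, 31, 6, v, t, 19), (3, 6, 31, 6, v, t, 22), (3, 6, 31, 6, v, t, 34), (3, 6, 31, 6, v, t, 37), (6, 10, 31, 2, v, t, 15), (6, 10, 31, 2, v, t, 17), (6, 10, 31, 2, v, t, 19), (6, 10, 31, 2, v, t, 22), (6, 10, 31, 2, v, t, 34), (6, 10, 31, 2, v, t, 37), (8, 33, 31, 18, v, t, 15), (8, 33, 31, 18, v, t, 17), (8, 33, 31, 18, v, t, 19), (8, 33, 31, 18, v, t, 22), (8, 33, 31, 18, v, t, 34), (8, 33, 31, 18, v, t, 37)}
Selection A >= 23: {(11, 36, 17, 38, v, s, 34), (11, 36, 17, 38, v, s, 37), (25, 19, 31, 20, v, t, 34), (25, 19, 31, 20, v, t, 37), (29, 17, 17, 4, v, s, 34), (29, 17, 17, 4, v, s, 37), (3, 6, 31, 6, v, t, 34), (3, 6, 31, 6, v, t, 37), (6, 10, 31, 2, v, t, 34), (6, 10, 31, 2, v, t, 37), (8, 33, 31, 18, v, t, 34), (8, 33, 31, 18, v, t, 37)}
Keep only column(s) E, F, A: {(18, t, 34), (18, t, 37), (2, t, 34), (2, t, 37), (20, t, 34), (20, t, 37), (38, s, 34), (38, s, 37), (4, s, 34), (4, s, 37), (6, t, 34), (6, t, 37)}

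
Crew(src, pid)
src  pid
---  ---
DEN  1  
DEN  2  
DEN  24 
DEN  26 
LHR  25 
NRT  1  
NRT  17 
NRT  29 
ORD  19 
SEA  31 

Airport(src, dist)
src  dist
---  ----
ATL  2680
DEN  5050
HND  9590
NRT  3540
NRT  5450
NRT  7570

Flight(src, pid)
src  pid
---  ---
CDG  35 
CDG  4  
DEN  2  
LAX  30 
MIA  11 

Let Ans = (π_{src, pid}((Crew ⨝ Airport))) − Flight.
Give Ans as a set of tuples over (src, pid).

{(DEN, 1), (DEN, 24), (DEN, 26), (NRT, 1), (NRT, 17), (NRT, 29)}

Natural join on src: {(DEN, 1, 5050), (DEN, 2, 5050), (DEN, 24, 5050), (DEN, 26, 5050), (NRT, 1, 3540), (NRT, 1, 5450), (NRT, 1, 7570), (NRT, 17, 3540), (NRT, 17, 5450), (NRT, 17, 7570), (NRT, 29, 3540), (NRT, 29, 5450), (NRT, 29, 7570)}
π_{src, pid} gives {(DEN, 1), (DEN, 2), (DEN, 24), (DEN, 26), (NRT, 1), (NRT, 17), (NRT, 29)} (6 duplicate(s) eliminated).
Set difference of the two operands is {(DEN, 1), (DEN, 24), (DEN, 26), (NRT, 1), (NRT, 17), (NRT, 29)}.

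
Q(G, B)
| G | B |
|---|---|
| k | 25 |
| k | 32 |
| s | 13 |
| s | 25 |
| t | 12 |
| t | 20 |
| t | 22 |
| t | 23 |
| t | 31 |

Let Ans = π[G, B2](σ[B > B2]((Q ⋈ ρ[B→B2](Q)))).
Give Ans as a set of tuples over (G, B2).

ρ[B→B2]: schema becomes (G, B2); tuples unchanged.
Natural join on G: {(k, 25, 25), (k, 25, 32), (k, 32, 25), (k, 32, 32), (s, 13, 13), (s, 13, 25), (s, 25, 13), (s, 25, 25), (t, 12, 12), (t, 12, 20), (t, 12, 22), (t, 12, 23), (t, 12, 31), (t, 20, 12), (t, 20, 20), (t, 20, 22), (t, 20, 23), (t, 20, 31), (t, 22, 12), (t, 22, 20), (t, 22, 22), (t, 22, 23), (t, 22, 31), (t, 23, 12), (t, 23, 20), (t, 23, 22), (t, 23, 23), (t, 23, 31), (t, 31, 12), (t, 31, 20), (t, 31, 22), (t, 31, 23), (t, 31, 31)}
σ[B > B2]: keep tuples satisfying B > B2 → {(k, 32, 25), (s, 25, 13), (t, 20, 12), (t, 22, 12), (t, 22, 20), (t, 23, 12), (t, 23, 20), (t, 23, 22), (t, 31, 12), (t, 31, 20), (t, 31, 22), (t, 31, 23)}
Projecting to G, B2 (6 duplicate(s) eliminated): {(k, 25), (s, 13), (t, 12), (t, 20), (t, 22), (t, 23)}

{(k, 25), (s, 13), (t, 12), (t, 20), (t, 22), (t, 23)}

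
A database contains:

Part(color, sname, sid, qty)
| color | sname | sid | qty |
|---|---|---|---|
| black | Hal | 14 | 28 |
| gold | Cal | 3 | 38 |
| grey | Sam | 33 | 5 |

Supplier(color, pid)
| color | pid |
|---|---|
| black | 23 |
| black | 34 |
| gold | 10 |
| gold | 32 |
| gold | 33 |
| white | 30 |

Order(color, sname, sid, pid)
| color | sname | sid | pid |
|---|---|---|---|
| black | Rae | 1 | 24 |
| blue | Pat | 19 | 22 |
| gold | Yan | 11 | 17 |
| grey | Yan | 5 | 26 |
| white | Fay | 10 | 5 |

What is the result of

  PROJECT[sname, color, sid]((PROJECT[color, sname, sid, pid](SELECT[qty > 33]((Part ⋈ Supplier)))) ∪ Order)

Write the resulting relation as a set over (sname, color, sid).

Joining Part and Supplier on color yields {(black, Hal, 14, 28, 23), (black, Hal, 14, 28, 34), (gold, Cal, 3, 38, 10), (gold, Cal, 3, 38, 32), (gold, Cal, 3, 38, 33)}.
Selection qty > 33: {(gold, Cal, 3, 38, 10), (gold, Cal, 3, 38, 32), (gold, Cal, 3, 38, 33)}
π[color, sname, sid, pid]: project onto (color, sname, sid, pid) → {(gold, Cal, 3, 10), (gold, Cal, 3, 32), (gold, Cal, 3, 33)}
Union: {(gold, Cal, 3, 10), (gold, Cal, 3, 32), (gold, Cal, 3, 33)} with {(black, Rae, 1, 24), (blue, Pat, 19, 22), (gold, Yan, 11, 17), (grey, Yan, 5, 26), (white, Fay, 10, 5)} → {(black, Rae, 1, 24), (blue, Pat, 19, 22), (gold, Cal, 3, 10), (gold, Cal, 3, 32), (gold, Cal, 3, 33), (gold, Yan, 11, 17), (grey, Yan, 5, 26), (white, Fay, 10, 5)}
π[sname, color, sid]: project onto (sname, color, sid) (2 duplicate(s) eliminated) → {(Cal, gold, 3), (Fay, white, 10), (Pat, blue, 19), (Rae, black, 1), (Yan, gold, 11), (Yan, grey, 5)}

{(Cal, gold, 3), (Fay, white, 10), (Pat, blue, 19), (Rae, black, 1), (Yan, gold, 11), (Yan, grey, 5)}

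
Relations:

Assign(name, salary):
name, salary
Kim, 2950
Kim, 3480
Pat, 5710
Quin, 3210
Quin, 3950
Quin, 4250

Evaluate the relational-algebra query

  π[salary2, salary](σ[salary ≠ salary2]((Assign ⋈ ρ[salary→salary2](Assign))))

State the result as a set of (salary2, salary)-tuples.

{(2950, 3480), (3210, 3950), (3210, 4250), (3480, 2950), (3950, 3210), (3950, 4250), (4250, 3210), (4250, 3950)}

ρ[salary→salary2]: schema becomes (name, salary2); tuples unchanged.
Assign ⋈ ρ[salary→salary2](Assign) (natural join on name): {(Kim, 2950, 2950), (Kim, 2950, 3480), (Kim, 3480, 2950), (Kim, 3480, 3480), (Pat, 5710, 5710), (Quin, 3210, 3210), (Quin, 3210, 3950), (Quin, 3210, 4250), (Quin, 3950, 3210), (Quin, 3950, 3950), (Quin, 3950, 4250), (Quin, 4250, 3210), (Quin, 4250, 3950), (Quin, 4250, 4250)}
Selection salary ≠ salary2: {(Kim, 2950, 3480), (Kim, 3480, 2950), (Quin, 3210, 3950), (Quin, 3210, 4250), (Quin, 3950, 3210), (Quin, 3950, 4250), (Quin, 4250, 3210), (Quin, 4250, 3950)}
Keep only column(s) salary2, salary: {(2950, 3480), (3210, 3950), (3210, 4250), (3480, 2950), (3950, 3210), (3950, 4250), (4250, 3210), (4250, 3950)}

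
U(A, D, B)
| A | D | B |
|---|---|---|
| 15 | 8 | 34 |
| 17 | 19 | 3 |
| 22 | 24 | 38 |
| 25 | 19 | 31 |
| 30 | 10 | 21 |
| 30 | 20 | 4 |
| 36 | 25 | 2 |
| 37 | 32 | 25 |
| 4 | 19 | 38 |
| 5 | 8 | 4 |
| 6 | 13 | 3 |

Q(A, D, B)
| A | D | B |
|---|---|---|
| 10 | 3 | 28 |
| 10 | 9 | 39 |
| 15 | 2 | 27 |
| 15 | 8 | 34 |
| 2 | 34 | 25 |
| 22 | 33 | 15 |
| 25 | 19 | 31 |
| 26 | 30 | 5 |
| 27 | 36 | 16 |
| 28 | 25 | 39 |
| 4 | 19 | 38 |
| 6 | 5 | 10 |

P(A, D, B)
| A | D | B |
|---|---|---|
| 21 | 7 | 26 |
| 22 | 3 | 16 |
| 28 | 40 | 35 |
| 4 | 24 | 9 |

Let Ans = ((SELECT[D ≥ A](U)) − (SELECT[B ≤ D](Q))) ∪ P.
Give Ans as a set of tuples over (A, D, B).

{(17, 19, 3), (21, 7, 26), (22, 24, 38), (22, 3, 16), (28, 40, 35), (4, 19, 38), (4, 24, 9), (5, 8, 4), (6, 13, 3)}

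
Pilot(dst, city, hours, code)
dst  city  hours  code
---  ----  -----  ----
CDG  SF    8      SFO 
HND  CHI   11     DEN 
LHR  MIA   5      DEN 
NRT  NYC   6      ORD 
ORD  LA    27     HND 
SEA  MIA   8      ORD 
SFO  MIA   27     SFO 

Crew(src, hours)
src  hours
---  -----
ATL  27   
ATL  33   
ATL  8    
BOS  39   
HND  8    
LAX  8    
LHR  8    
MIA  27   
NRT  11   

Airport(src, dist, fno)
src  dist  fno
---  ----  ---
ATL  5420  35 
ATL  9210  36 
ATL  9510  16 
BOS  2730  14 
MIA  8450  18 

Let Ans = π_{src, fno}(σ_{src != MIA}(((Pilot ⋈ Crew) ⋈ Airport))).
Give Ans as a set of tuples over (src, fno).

Natural join on hours: {(CDG, SF, 8, SFO, ATL), (CDG, SF, 8, SFO, HND), (CDG, SF, 8, SFO, LAX), (CDG, SF, 8, SFO, LHR), (HND, CHI, 11, DEN, NRT), (ORD, LA, 27, HND, ATL), (ORD, LA, 27, HND, MIA), (SEA, MIA, 8, ORD, ATL), (SEA, MIA, 8, ORD, HND), (SEA, MIA, 8, ORD, LAX), (SEA, MIA, 8, ORD, LHR), (SFO, MIA, 27, SFO, ATL), (SFO, MIA, 27, SFO, MIA)}
Natural join on src: {(CDG, SF, 8, SFO, ATL, 5420, 35), (CDG, SF, 8, SFO, ATL, 9210, 36), (CDG, SF, 8, SFO, ATL, 9510, 16), (ORD, LA, 27, HND, ATL, 5420, 35), (ORD, LA, 27, HND, ATL, 9210, 36), (ORD, LA, 27, HND, ATL, 9510, 16), (ORD, LA, 27, HND, MIA, 8450, 18), (SEA, MIA, 8, ORD, ATL, 5420, 35), (SEA, MIA, 8, ORD, ATL, 9210, 36), (SEA, MIA, 8, ORD, ATL, 9510, 16), (SFO, MIA, 27, SFO, ATL, 5420, 35), (SFO, MIA, 27, SFO, ATL, 9210, 36), (SFO, MIA, 27, SFO, ATL, 9510, 16), (SFO, MIA, 27, SFO, MIA, 8450, 18)}
Filtering on src != MIA leaves {(CDG, SF, 8, SFO, ATL, 5420, 35), (CDG, SF, 8, SFO, ATL, 9210, 36), (CDG, SF, 8, SFO, ATL, 9510, 16), (ORD, LA, 27, HND, ATL, 5420, 35), (ORD, LA, 27, HND, ATL, 9210, 36), (ORD, LA, 27, HND, ATL, 9510, 16), (SEA, MIA, 8, ORD, ATL, 5420, 35), (SEA, MIA, 8, ORD, ATL, 9210, 36), (SEA, MIA, 8, ORD, ATL, 9510, 16), (SFO, MIA, 27, SFO, ATL, 5420, 35), (SFO, MIA, 27, SFO, ATL, 9210, 36), (SFO, MIA, 27, SFO, ATL, 9510, 16)}.
Projecting to src, fno (9 duplicate(s) eliminated): {(ATL, 16), (ATL, 35), (ATL, 36)}

{(ATL, 16), (ATL, 35), (ATL, 36)}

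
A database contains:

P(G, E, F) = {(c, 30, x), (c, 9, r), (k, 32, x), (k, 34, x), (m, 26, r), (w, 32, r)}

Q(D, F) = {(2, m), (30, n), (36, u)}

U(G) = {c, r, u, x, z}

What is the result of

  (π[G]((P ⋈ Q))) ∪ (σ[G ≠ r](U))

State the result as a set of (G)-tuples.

{c, u, x, z}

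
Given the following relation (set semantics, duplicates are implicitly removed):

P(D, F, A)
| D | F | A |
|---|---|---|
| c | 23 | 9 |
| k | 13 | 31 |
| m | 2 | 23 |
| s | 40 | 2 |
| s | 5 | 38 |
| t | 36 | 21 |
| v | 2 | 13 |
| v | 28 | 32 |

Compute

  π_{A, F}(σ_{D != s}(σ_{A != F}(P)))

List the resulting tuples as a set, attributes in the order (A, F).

Apply σ_{A != F}; surviving tuples: {(c, 23, 9), (k, 13, 31), (m, 2, 23), (s, 40, 2), (s, 5, 38), (t, 36, 21), (v, 2, 13), (v, 28, 32)}
Apply σ_{D != s}; surviving tuples: {(c, 23, 9), (k, 13, 31), (m, 2, 23), (t, 36, 21), (v, 2, 13), (v, 28, 32)}
Keep only column(s) A, F: {(13, 2), (21, 36), (23, 2), (31, 13), (32, 28), (9, 23)}

{(13, 2), (21, 36), (23, 2), (31, 13), (32, 28), (9, 23)}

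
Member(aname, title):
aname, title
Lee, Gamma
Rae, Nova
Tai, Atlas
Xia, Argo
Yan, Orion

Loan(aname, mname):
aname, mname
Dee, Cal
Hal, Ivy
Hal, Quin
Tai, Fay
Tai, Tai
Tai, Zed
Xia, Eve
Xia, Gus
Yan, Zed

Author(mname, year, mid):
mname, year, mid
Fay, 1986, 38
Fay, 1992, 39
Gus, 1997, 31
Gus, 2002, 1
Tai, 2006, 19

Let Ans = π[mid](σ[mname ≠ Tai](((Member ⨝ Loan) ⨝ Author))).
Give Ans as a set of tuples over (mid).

Member ⋈ Loan (natural join on aname): {(Tai, Atlas, Fay), (Tai, Atlas, Tai), (Tai, Atlas, Zed), (Xia, Argo, Eve), (Xia, Argo, Gus), (Yan, Orion, Zed)}
(Member ⨝ Loan) ⋈ Author (natural join on mname): {(Tai, Atlas, Fay, 1986, 38), (Tai, Atlas, Fay, 1992, 39), (Tai, Atlas, Tai, 2006, 19), (Xia, Argo, Gus, 1997, 31), (Xia, Argo, Gus, 2002, 1)}
Filtering on mname ≠ Tai leaves {(Tai, Atlas, Fay, 1986, 38), (Tai, Atlas, Fay, 1992, 39), (Xia, Argo, Gus, 1997, 31), (Xia, Argo, Gus, 2002, 1)}.
Projecting to mid: {1, 31, 38, 39}

{1, 31, 38, 39}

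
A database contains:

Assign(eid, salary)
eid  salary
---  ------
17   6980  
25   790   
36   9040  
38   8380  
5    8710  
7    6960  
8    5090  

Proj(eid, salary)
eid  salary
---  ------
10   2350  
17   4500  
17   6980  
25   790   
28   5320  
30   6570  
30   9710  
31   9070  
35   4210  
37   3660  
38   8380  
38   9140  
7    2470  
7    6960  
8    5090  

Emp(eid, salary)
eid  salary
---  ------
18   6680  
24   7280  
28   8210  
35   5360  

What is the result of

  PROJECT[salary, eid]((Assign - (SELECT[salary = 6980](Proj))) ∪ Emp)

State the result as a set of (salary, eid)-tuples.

{(5090, 8), (5360, 35), (6680, 18), (6960, 7), (7280, 24), (790, 25), (8210, 28), (8380, 38), (8710, 5), (9040, 36)}

Apply σ_{salary = 6980}; surviving tuples: {(17, 6980)}
Taking the difference: {(25, 790), (36, 9040), (38, 8380), (5, 8710), (7, 6960), (8, 5090)}
Taking the union: {(18, 6680), (24, 7280), (25, 790), (28, 8210), (35, 5360), (36, 9040), (38, 8380), (5, 8710), (7, 6960), (8, 5090)}
π_{salary, eid} gives {(5090, 8), (5360, 35), (6680, 18), (6960, 7), (7280, 24), (790, 25), (8210, 28), (8380, 38), (8710, 5), (9040, 36)}.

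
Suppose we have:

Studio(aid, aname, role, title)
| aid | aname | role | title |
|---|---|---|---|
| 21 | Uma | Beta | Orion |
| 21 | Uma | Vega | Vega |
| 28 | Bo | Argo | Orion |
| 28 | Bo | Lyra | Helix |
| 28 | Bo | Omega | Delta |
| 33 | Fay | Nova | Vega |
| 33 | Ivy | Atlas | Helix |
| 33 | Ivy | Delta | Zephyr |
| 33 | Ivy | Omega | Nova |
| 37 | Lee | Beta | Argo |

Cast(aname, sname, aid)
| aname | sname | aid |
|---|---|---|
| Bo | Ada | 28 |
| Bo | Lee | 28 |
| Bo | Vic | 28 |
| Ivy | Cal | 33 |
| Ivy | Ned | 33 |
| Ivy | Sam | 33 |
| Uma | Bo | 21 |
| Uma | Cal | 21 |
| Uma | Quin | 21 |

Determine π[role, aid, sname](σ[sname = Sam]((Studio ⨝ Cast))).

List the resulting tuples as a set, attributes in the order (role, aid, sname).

{(Atlas, 33, Sam), (Delta, 33, Sam), (Omega, 33, Sam)}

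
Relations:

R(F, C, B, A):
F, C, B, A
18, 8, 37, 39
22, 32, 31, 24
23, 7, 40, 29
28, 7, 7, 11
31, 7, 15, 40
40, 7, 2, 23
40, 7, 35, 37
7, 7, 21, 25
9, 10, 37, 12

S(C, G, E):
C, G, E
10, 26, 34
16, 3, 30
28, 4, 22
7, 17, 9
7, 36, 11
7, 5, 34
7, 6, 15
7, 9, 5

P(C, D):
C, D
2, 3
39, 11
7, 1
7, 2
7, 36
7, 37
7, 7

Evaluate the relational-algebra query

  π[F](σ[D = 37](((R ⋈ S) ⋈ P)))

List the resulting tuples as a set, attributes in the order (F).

{23, 28, 31, 40, 7}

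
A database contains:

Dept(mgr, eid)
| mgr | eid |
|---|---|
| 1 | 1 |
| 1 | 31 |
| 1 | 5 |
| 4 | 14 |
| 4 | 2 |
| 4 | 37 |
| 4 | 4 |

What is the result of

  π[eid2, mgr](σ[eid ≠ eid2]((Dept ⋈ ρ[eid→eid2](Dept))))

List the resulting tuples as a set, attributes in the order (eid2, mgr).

{(1, 1), (14, 4), (2, 4), (31, 1), (37, 4), (4, 4), (5, 1)}

ρ[eid→eid2]: schema becomes (mgr, eid2); tuples unchanged.
Joining Dept and ρ[eid→eid2](Dept) on mgr yields {(1, 1, 1), (1, 1, 31), (1, 1, 5), (1, 31, 1), (1, 31, 31), (1, 31, 5), (1, 5, 1), (1, 5, 31), (1, 5, 5), (4, 14, 14), (4, 14, 2), (4, 14, 37), (4, 14, 4), (4, 2, 14), (4, 2, 2), (4, 2, 37), (4, 2, 4), (4, 37, 14), (4, 37, 2), (4, 37, 37), (4, 37, 4), (4, 4, 14), (4, 4, 2), (4, 4, 37), (4, 4, 4)}.
Filtering on eid ≠ eid2 leaves {(1, 1, 31), (1, 1, 5), (1, 31, 1), (1, 31, 5), (1, 5, 1), (1, 5, 31), (4, 14, 2), (4, 14, 37), (4, 14, 4), (4, 2, 14), (4, 2, 37), (4, 2, 4), (4, 37, 14), (4, 37, 2), (4, 37, 4), (4, 4, 14), (4, 4, 2), (4, 4, 37)}.
Projecting to eid2, mgr (11 duplicate(s) eliminated): {(1, 1), (14, 4), (2, 4), (31, 1), (37, 4), (4, 4), (5, 1)}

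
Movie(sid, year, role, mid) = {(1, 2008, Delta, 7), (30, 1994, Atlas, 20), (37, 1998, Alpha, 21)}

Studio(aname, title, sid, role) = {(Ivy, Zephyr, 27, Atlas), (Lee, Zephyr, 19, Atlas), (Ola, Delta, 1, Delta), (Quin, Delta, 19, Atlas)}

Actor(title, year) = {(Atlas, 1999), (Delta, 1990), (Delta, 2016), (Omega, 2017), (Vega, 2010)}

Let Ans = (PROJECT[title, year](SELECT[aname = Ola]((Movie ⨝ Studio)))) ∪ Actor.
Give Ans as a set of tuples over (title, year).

Joining Movie and Studio on sid, role yields {(1, 2008, Delta, 7, Ola, Delta)}.
Selection aname = Ola: {(1, 2008, Delta, 7, Ola, Delta)}
π[title, year]: project onto (title, year) → {(Delta, 2008)}
Set union of the two operands is {(Atlas, 1999), (Delta, 1990), (Delta, 2008), (Delta, 2016), (Omega, 2017), (Vega, 2010)}.

{(Atlas, 1999), (Delta, 1990), (Delta, 2008), (Delta, 2016), (Omega, 2017), (Vega, 2010)}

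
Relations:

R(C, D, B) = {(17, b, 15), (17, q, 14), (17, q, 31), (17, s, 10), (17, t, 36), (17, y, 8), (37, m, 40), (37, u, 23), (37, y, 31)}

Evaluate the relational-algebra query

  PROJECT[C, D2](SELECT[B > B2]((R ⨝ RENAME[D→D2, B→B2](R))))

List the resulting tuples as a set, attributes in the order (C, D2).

{(17, b), (17, q), (17, s), (17, y), (37, u), (37, y)}

ρ[D→D2, B→B2]: schema becomes (C, D2, B2); tuples unchanged.
R ⋈ RENAME[D→D2, B→B2](R) (natural join on C): {(17, b, 15, b, 15), (17, b, 15, q, 14), (17, b, 15, q, 31), (17, b, 15, s, 10), (17, b, 15, t, 36), (17, b, 15, y, 8), (17, q, 14, b, 15), (17, q, 14, q, 14), (17, q, 14, q, 31), (17, q, 14, s, 10), (17, q, 14, t, 36), (17, q, 14, y, 8), (17, q, 31, b, 15), (17, q, 31, q, 14), (17, q, 31, q, 31), (17, q, 31, s, 10), (17, q, 31, t, 36), (17, q, 31, y, 8), (17, s, 10, b, 15), (17, s, 10, q, 14), (17, s, 10, q, 31), (17, s, 10, s, 10), (17, s, 10, t, 36), (17, s, 10, y, 8), (17, t, 36, b, 15), (17, t, 36, q, 14), (17, t, 36, q, 31), (17, t, 36, s, 10), (17, t, 36, t, 36), (17, t, 36, y, 8), (17, y, 8, b, 15), (17, y, 8, q, 14), (17, y, 8, q, 31), (17, y, 8, s, 10), (17, y, 8, t, 36), (17, y, 8, y, 8), (37, m, 40, m, 40), (37, m, 40, u, 23), (37, m, 40, y, 31), (37, u, 23, m, 40), (37, u, 23, u, 23), (37, u, 23, y, 31), (37, y, 31, m, 40), (37, y, 31, u, 23), (37, y, 31, y, 31)}
Apply σ_{B > B2}; surviving tuples: {(17, b, 15, q, 14), (17, b, 15, s, 10), (17, b, 15, y, 8), (17, q, 14, s, 10), (17, q, 14, y, 8), (17, q, 31, b, 15), (17, q, 31, q, 14), (17, q, 31, s, 10), (17, q, 31, y, 8), (17, s, 10, y, 8), (17, t, 36, b, 15), (17, t, 36, q, 14), (17, t, 36, q, 31), (17, t, 36, s, 10), (17, t, 36, y, 8), (37, m, 40, u, 23), (37, m, 40, y, 31), (37, y, 31, u, 23)}
π[C, D2]: project onto (C, D2) (12 duplicate(s) eliminated) → {(17, b), (17, q), (17, s), (17, y), (37, u), (37, y)}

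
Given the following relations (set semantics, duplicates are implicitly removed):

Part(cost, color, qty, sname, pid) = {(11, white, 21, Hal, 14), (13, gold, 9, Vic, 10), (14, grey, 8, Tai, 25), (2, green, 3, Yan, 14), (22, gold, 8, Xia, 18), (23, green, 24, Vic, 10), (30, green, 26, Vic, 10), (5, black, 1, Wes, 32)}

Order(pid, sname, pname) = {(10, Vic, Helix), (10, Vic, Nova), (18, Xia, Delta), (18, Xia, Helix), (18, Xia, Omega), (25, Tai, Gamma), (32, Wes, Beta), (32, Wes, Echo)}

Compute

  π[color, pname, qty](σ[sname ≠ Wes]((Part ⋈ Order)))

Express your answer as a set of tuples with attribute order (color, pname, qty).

{(gold, Delta, 8), (gold, Helix, 8), (gold, Helix, 9), (gold, Nova, 9), (gold, Omega, 8), (green, Helix, 24), (green, Helix, 26), (green, Nova, 24), (green, Nova, 26), (grey, Gamma, 8)}

Part ⋈ Order (natural join on sname, pid): {(13, gold, 9, Vic, 10, Helix), (13, gold, 9, Vic, 10, Nova), (14, grey, 8, Tai, 25, Gamma), (22, gold, 8, Xia, 18, Delta), (22, gold, 8, Xia, 18, Helix), (22, gold, 8, Xia, 18, Omega), (23, green, 24, Vic, 10, Helix), (23, green, 24, Vic, 10, Nova), (30, green, 26, Vic, 10, Helix), (30, green, 26, Vic, 10, Nova), (5, black, 1, Wes, 32, Beta), (5, black, 1, Wes, 32, Echo)}
σ[sname ≠ Wes]: keep tuples satisfying sname ≠ Wes → {(13, gold, 9, Vic, 10, Helix), (13, gold, 9, Vic, 10, Nova), (14, grey, 8, Tai, 25, Gamma), (22, gold, 8, Xia, 18, Delta), (22, gold, 8, Xia, 18, Helix), (22, gold, 8, Xia, 18, Omega), (23, green, 24, Vic, 10, Helix), (23, green, 24, Vic, 10, Nova), (30, green, 26, Vic, 10, Helix), (30, green, 26, Vic, 10, Nova)}
Projecting to color, pname, qty: {(gold, Delta, 8), (gold, Helix, 8), (gold, Helix, 9), (gold, Nova, 9), (gold, Omega, 8), (green, Helix, 24), (green, Helix, 26), (green, Nova, 24), (green, Nova, 26), (grey, Gamma, 8)}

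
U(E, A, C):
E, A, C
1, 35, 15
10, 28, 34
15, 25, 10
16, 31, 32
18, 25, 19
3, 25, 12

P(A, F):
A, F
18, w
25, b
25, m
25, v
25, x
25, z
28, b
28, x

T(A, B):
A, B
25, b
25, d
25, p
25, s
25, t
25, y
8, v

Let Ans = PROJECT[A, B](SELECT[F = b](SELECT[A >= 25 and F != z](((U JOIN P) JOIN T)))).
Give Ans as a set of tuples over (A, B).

{(25, b), (25, d), (25, p), (25, s), (25, t), (25, y)}

U ⋈ P (natural join on A): {(10, 28, 34, b), (10, 28, 34, x), (15, 25, 10, b), (15, 25, 10, m), (15, 25, 10, v), (15, 25, 10, x), (15, 25, 10, z), (18, 25, 19, b), (18, 25, 19, m), (18, 25, 19, v), (18, 25, 19, x), (18, 25, 19, z), (3, 25, 12, b), (3, 25, 12, m), (3, 25, 12, v), (3, 25, 12, x), (3, 25, 12, z)}
(U JOIN P) ⋈ T (natural join on A): {(15, 25, 10, b, b), (15, 25, 10, b, d), (15, 25, 10, b, p), (15, 25, 10, b, s), (15, 25, 10, b, t), (15, 25, 10, b, y), (15, 25, 10, m, b), (15, 25, 10, m, d), (15, 25, 10, m, p), (15, 25, 10, m, s), (15, 25, 10, m, t), (15, 25, 10, m, y), (15, 25, 10, v, b), (15, 25, 10, v, d), (15, 25, 10, v, p), (15, 25, 10, v, s), (15, 25, 10, v, t), (15, 25, 10, v, y), (15, 25, 10, x, b), (15, 25, 10, x, d), (15, 25, 10, x, p), (15, 25, 10, x, s), (15, 25, 10, x, t), (15, 25, 10, x, y), (15, 25, 10, z, b), (15, 25, 10, z, d), (15, 25, 10, z, p), (15, 25, 10, z, s), (15, 25, 10, z, t), (15, 25, 10, z, y), (18, 25, 19, b, b), (18, 25, 19, b, d), (18, 25, 19, b, p), (18, 25, 19, b, s), (18, 25, 19, b, t), (18, 25, 19, b, y), (18, 25, 19, m, b), (18, 25, 19, m, d), (18, 25, 19, m, p), (18, 25, 19, m, s), (18, 25, 19, m, t), (18, 25, 19, m, y), (18, 25, 19, v, b), (18, 25, 19, v, d), (18, 25, 19, v, p), (18, 25, 19, v, s), (18, 25, 19, v, t), (18, 25, 19, v, y), (18, 25, 19, x, b), (18, 25, 19, x, d), (18, 25, 19, x, p), (18, 25, 19, x, s), (18, 25, 19, x, t), (18, 25, 19, x, y), (18, 25, 19, z, b), (18, 25, 19, z, d), (18, 25, 19, z, p), (18, 25, 19, z, s), (18, 25, 19, z, t), (18, 25, 19, z, y), (3, 25, 12, b, b), (3, 25, 12, b, d), (3, 25, 12, b, p), (3, 25, 12, b, s), (3, 25, 12, b, t), (3, 25, 12, b, y), (3, 25, 12, m, b), (3, 25, 12, m, d), (3, 25, 12, m, p), (3, 25, 12, m, s), (3, 25, 12, m, t), (3, 25, 12, m, y), (3, 25, 12, v, b), (3, 25, 12, v, d), (3, 25, 12, v, p), (3, 25, 12, v, s), (3, 25, 12, v, t), (3, 25, 12, v, y), (3, 25, 12, x, b), (3, 25, 12, x, d), (3, 25, 12, x, p), (3, 25, 12, x, s), (3, 25, 12, x, t), (3, 25, 12, x, y), (3, 25, 12, z, b), (3, 25, 12, z, d), (3, 25, 12, z, p), (3, 25, 12, z, s), (3, 25, 12, z, t), (3, 25, 12, z, y)}
Selection A >= 25 and F != z: {(15, 25, 10, b, b), (15, 25, 10, b, d), (15, 25, 10, b, p), (15, 25, 10, b, s), (15, 25, 10, b, t), (15, 25, 10, b, y), (15, 25, 10, m, b), (15, 25, 10, m, d), (15, 25, 10, m, p), (15, 25, 10, m, s), (15, 25, 10, m, t), (15, 25, 10, m, y), (15, 25, 10, v, b), (15, 25, 10, v, d), (15, 25, 10, v, p), (15, 25, 10, v, s), (15, 25, 10, v, t), (15, 25, 10, v, y), (15, 25, 10, x, b), (15, 25, 10, x, d), (15, 25, 10, x, p), (15, 25, 10, x, s), (15, 25, 10, x, t), (15, 25, 10, x, y), (18, 25, 19, b, b), (18, 25, 19, b, d), (18, 25, 19, b, p), (18, 25, 19, b, s), (18, 25, 19, b, t), (18, 25, 19, b, y), (18, 25, 19, m, b), (18, 25, 19, m, d), (18, 25, 19, m, p), (18, 25, 19, m, s), (18, 25, 19, m, t), (18, 25, 19, m, y), (18, 25, 19, v, b), (18, 25, 19, v, d), (18, 25, 19, v, p), (18, 25, 19, v, s), (18, 25, 19, v, t), (18, 25, 19, v, y), (18, 25, 19, x, b), (18, 25, 19, x, d), (18, 25, 19, x, p), (18, 25, 19, x, s), (18, 25, 19, x, t), (18, 25, 19, x, y), (3, 25, 12, b, b), (3, 25, 12, b, d), (3, 25, 12, b, p), (3, 25, 12, b, s), (3, 25, 12, b, t), (3, 25, 12, b, y), (3, 25, 12, m, b), (3, 25, 12, m, d), (3, 25, 12, m, p), (3, 25, 12, m, s), (3, 25, 12, m, t), (3, 25, 12, m, y), (3, 25, 12, v, b), (3, 25, 12, v, d), (3, 25, 12, v, p), (3, 25, 12, v, s), (3, 25, 12, v, t), (3, 25, 12, v, y), (3, 25, 12, x, b), (3, 25, 12, x, d), (3, 25, 12, x, p), (3, 25, 12, x, s), (3, 25, 12, x, t), (3, 25, 12, x, y)}
Selection F = b: {(15, 25, 10, b, b), (15, 25, 10, b, d), (15, 25, 10, b, p), (15, 25, 10, b, s), (15, 25, 10, b, t), (15, 25, 10, b, y), (18, 25, 19, b, b), (18, 25, 19, b, d), (18, 25, 19, b, p), (18, 25, 19, b, s), (18, 25, 19, b, t), (18, 25, 19, b, y), (3, 25, 12, b, b), (3, 25, 12, b, d), (3, 25, 12, b, p), (3, 25, 12, b, s), (3, 25, 12, b, t), (3, 25, 12, b, y)}
π[A, B]: project onto (A, B) (12 duplicate(s) eliminated) → {(25, b), (25, d), (25, p), (25, s), (25, t), (25, y)}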